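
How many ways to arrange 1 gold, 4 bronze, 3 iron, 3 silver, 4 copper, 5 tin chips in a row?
20! / (1! × 4! × 3! × 3! × 4! × 5!) = 977728752000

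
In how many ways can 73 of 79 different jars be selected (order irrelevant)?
C(79,73) = 79!/(73!×6!) = 277962685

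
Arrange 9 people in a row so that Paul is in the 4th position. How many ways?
Fix one position: (9-1)! = 40320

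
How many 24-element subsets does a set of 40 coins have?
C(40,24) = 40!/(24!×16!) = 62852101650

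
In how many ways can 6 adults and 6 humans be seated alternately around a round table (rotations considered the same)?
Fix one of the adults: (6-1)! ways for the remaining adults, × 6! ways for the humans = 120 × 720 = 86400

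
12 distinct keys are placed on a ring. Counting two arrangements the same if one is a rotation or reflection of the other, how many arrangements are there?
(12-1)!/2 = 39916800/2 = 19958400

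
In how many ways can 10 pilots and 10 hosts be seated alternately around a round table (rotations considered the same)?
Fix one of the pilots: (10-1)! ways for the remaining pilots, × 10! ways for the hosts = 362880 × 3628800 = 1316818944000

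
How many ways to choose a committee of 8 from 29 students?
C(29,8) = 29!/(8!×21!) = 4292145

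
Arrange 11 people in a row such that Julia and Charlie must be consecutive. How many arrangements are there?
Treat the 2 as one block: (11-2+1)! × 2! = 3628800 × 2 = 7257600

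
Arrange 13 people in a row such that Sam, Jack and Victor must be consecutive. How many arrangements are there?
Treat the 3 as one block: (13-3+1)! × 3! = 39916800 × 6 = 239500800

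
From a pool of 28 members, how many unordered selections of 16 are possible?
C(28,16) = 28!/(16!×12!) = 30421755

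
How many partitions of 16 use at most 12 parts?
By conjugation, equals partitions of 16 into parts ≤ 12. Let r_j(i) = number of partitions of i into parts ≤ j, for i = 0..16. r_1(i) = 1 for all i; r_j(i) = r_{j-1}(i) + r_j(i-j). Rows j = 2..12: ≤2: 1 1 2 2 3 3 4 4 5 5 6 6 7 7 8 8 9; ≤3: 1 1 2 3 4 5 7 8 10 12 14 16 19 21 24 27 30; ≤4: 1 1 2 3 5 6 9 11 15 18 23 27 34 39 47 54 64; ≤5: 1 1 2 3 5 7 10 13 18 23 30 37 47 57 70 84 101; ≤6: 1 1 2 3 5 7 11 14 20 26 35 44 58 71 90 110 136; ≤7: 1 1 2 3 5 7 11 15 21 28 38 49 65 82 105 131 164; ≤8: 1 1 2 3 5 7 11 15 22 29 40 52 70 89 116 146 186; ≤9: 1 1 2 3 5 7 11 15 22 30 41 54 73 94 123 157 201; ≤10: 1 1 2 3 5 7 11 15 22 30 42 55 75 97 128 164 212; ≤11: 1 1 2 3 5 7 11 15 22 30 42 56 76 99 131 169 219; ≤12: 1 1 2 3 5 7 11 15 22 30 42 56 77 100 133 172 224. r_12(16) = 224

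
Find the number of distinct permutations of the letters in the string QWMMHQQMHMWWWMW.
15! / (5! × 5! × 2! × 3!) = 7567560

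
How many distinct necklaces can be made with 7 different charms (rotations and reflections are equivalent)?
(7-1)!/2 = 720/2 = 360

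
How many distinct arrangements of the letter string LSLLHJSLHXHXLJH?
15! / (2! × 2! × 5! × 2! × 4!) = 56756700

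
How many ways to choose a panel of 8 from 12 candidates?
C(12,8) = 12!/(8!×4!) = 495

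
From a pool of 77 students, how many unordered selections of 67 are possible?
C(77,67) = 77!/(67!×10!) = 1096993404430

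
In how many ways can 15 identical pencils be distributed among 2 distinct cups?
C(15+2-1, 2-1) = C(16, 1) = 16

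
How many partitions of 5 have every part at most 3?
Let r_j(i) = number of partitions of i into parts ≤ j, for i = 0..5. r_1(i) = 1 for all i; r_j(i) = r_{j-1}(i) + r_j(i-j). Rows j = 2..3: ≤2: 1 1 2 2 3 3; ≤3: 1 1 2 3 4 5. r_3(5) = 5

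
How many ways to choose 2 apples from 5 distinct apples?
C(5,2) = 5!/(2!×3!) = 10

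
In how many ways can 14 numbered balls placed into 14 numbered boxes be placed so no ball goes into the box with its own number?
!14 = Σ_{j=0}^{14} (-1)^j·14!/j! = 87178291200 - 87178291200 + 43589145600 - 14529715200 + 3632428800 - 726485760 + 121080960 - 17297280 + 2162160 - 240240 + 24024 - 2184 + 182 - 14 + 1 = 32071101049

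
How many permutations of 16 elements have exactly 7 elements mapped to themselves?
Choose the 7 fixed points C(16,7) = 11440, derange the rest: !9 = Σ_{j=0}^{9} (-1)^j·9!/j! = 362880 - 362880 + 181440 - 60480 + 15120 - 3024 + 504 - 72 + 9 - 1 = 133496. Product = 11440 × 133496 = 1527194240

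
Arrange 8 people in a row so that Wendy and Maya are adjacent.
Treat as block: (8-1)! × 2! = 5040 × 2 = 10080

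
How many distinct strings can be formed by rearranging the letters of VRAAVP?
6! / (2! × 2! × 1! × 1!) = 180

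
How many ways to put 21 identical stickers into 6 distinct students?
C(21+6-1, 6-1) = C(26, 5) = 65780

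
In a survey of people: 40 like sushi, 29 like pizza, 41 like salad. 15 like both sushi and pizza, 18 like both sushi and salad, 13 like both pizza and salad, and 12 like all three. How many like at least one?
|A∪B∪C| = 40+29+41-15-18-13+12 = 76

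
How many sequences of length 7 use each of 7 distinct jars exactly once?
7! = 5040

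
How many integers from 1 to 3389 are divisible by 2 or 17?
⌊3389/2⌋ + ⌊3389/17⌋ - ⌊3389/34⌋ = 1694 + 199 - 99 = 1794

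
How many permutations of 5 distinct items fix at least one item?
Complement of the derangements. !5 = Σ_{j=0}^{5} (-1)^j·5!/j! = 120 - 120 + 60 - 20 + 5 - 1 = 44. 5! - !5 = 120 - 44 = 76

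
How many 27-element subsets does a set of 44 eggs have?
C(44,27) = 44!/(27!×17!) = 686353797976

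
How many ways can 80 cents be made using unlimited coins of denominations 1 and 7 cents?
Coefficient of x^80 in 1/(1-x^1) · 1/(1-x^7). Use j coins of 7 for j = 0..⌊80/7⌋ = 11, the rest in 1s: 11 + 1 = 12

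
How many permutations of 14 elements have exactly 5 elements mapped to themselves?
Choose the 5 fixed points C(14,5) = 2002, derange the rest: !9 = Σ_{j=0}^{9} (-1)^j·9!/j! = 362880 - 362880 + 181440 - 60480 + 15120 - 3024 + 504 - 72 + 9 - 1 = 133496. Product = 2002 × 133496 = 267258992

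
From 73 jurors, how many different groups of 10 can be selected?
C(73,10) = 73!/(10!×63!) = 621324937376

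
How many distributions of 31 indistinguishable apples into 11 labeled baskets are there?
C(31+11-1, 11-1) = C(41, 10) = 1121099408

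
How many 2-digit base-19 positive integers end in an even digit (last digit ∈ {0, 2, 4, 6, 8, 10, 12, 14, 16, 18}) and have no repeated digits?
Last∈{0,2,4,6,8,10,12,14,16,18}. Last=0: 18. Last nonzero: 9×17×P(17,0) = 153. Total = 171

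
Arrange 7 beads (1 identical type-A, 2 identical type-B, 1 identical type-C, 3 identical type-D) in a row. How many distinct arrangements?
7! / (1! × 2! × 1! × 3!) = 420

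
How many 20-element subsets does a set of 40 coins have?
C(40,20) = 40!/(20!×20!) = 137846528820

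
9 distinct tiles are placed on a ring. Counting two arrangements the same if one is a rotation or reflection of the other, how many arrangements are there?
(9-1)!/2 = 40320/2 = 20160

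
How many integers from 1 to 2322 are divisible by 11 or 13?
⌊2322/11⌋ + ⌊2322/13⌋ - ⌊2322/143⌋ = 211 + 178 - 16 = 373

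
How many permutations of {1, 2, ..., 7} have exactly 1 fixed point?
Choose the 1 fixed point C(7,1) = 7, derange the rest: !6 = Σ_{j=0}^{6} (-1)^j·6!/j! = 720 - 720 + 360 - 120 + 30 - 6 + 1 = 265. Product = 7 × 265 = 1855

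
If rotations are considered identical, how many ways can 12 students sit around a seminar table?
Circular: fix one position, arrange the rest. (12-1)! = 39916800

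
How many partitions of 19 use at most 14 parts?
By conjugation, equals partitions of 19 into parts ≤ 14. Let r_j(i) = number of partitions of i into parts ≤ j, for i = 0..19. r_1(i) = 1 for all i; r_j(i) = r_{j-1}(i) + r_j(i-j). Rows j = 2..14: ≤2: 1 1 2 2 3 3 4 4 5 5 6 6 7 7 8 8 9 9 10 10; ≤3: 1 1 2 3 4 5 7 8 10 12 14 16 19 21 24 27 30 33 37 40; ≤4: 1 1 2 3 5 6 9 11 15 18 23 27 34 39 47 54 64 72 84 94; ≤5: 1 1 2 3 5 7 10 13 18 23 30 37 47 57 70 84 101 119 141 164; ≤6: 1 1 2 3 5 7 11 14 20 26 35 44 58 71 90 110 136 163 199 235; ≤7: 1 1 2 3 5 7 11 15 21 28 38 49 65 82 105 131 164 201 248 300; ≤8: 1 1 2 3 5 7 11 15 22 29 40 52 70 89 116 146 186 230 288 352; ≤9: 1 1 2 3 5 7 11 15 22 30 41 54 73 94 123 157 201 252 318 393; ≤10: 1 1 2 3 5 7 11 15 22 30 42 55 75 97 128 164 212 267 340 423; ≤11: 1 1 2 3 5 7 11 15 22 30 42 56 76 99 131 169 219 278 355 445; ≤12: 1 1 2 3 5 7 11 15 22 30 42 56 77 100 133 172 224 285 366 460; ≤13: 1 1 2 3 5 7 11 15 22 30 42 56 77 101 134 174 227 290 373 471; ≤14: 1 1 2 3 5 7 11 15 22 30 42 56 77 101 135 175 229 293 378 478. r_14(19) = 478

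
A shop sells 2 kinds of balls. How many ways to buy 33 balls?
C(33+2-1, 2-1) = C(34, 1) = 34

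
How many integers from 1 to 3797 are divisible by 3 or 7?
⌊3797/3⌋ + ⌊3797/7⌋ - ⌊3797/21⌋ = 1265 + 542 - 180 = 1627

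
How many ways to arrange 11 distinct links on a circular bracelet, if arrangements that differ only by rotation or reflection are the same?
(11-1)!/2 = 3628800/2 = 1814400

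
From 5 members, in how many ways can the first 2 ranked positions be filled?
P(5,2) = 5!/(5-2)! = 20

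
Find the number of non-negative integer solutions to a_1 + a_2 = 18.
C(18+2-1, 2-1) = C(19, 1) = 19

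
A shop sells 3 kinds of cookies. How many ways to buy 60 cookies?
C(60+3-1, 3-1) = C(62, 2) = 1891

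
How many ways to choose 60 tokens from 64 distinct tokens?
C(64,60) = 64!/(60!×4!) = 635376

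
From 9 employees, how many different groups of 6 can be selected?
C(9,6) = 9!/(6!×3!) = 84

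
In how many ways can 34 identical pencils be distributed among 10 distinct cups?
C(34+10-1, 10-1) = C(43, 9) = 563921995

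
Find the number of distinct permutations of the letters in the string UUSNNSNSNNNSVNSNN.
17! / (1! × 2! × 5! × 9!) = 4084080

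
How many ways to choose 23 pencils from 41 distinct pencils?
C(41,23) = 41!/(23!×18!) = 202112640600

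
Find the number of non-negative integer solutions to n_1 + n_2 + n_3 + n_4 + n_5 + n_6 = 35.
C(35+6-1, 6-1) = C(40, 5) = 658008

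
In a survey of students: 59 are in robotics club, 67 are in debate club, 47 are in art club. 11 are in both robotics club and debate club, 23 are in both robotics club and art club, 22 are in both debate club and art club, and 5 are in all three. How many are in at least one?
|A∪B∪C| = 59+67+47-11-23-22+5 = 122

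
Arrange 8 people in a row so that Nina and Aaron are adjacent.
Treat as block: (8-1)! × 2! = 5040 × 2 = 10080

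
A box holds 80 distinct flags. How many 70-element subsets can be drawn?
C(80,70) = 80!/(70!×10!) = 1646492110120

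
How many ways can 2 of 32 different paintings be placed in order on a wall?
P(32,2) = 32!/(32-2)! = 992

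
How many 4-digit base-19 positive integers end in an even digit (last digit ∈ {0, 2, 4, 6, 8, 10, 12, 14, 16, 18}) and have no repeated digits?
Last∈{0,2,4,6,8,10,12,14,16,18}. Last=0: 4896. Last nonzero: 9×17×P(17,2) = 41616. Total = 46512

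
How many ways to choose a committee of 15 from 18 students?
C(18,15) = 18!/(15!×3!) = 816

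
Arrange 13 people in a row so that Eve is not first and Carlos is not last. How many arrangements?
By inclusion-exclusion: 13! - 2×(13-1)! + (13-2)! = 6227020800 - 958003200 + 39916800 = 5308934400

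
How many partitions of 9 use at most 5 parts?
By conjugation, equals partitions of 9 into parts ≤ 5. Let r_j(i) = number of partitions of i into parts ≤ j, for i = 0..9. r_1(i) = 1 for all i; r_j(i) = r_{j-1}(i) + r_j(i-j). Rows j = 2..5: ≤2: 1 1 2 2 3 3 4 4 5 5; ≤3: 1 1 2 3 4 5 7 8 10 12; ≤4: 1 1 2 3 5 6 9 11 15 18; ≤5: 1 1 2 3 5 7 10 13 18 23. r_5(9) = 23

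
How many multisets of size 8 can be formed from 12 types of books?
C(8+12-1, 12-1) = C(19, 11) = 75582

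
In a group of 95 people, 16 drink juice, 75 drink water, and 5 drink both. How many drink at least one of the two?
|A∪B| = |A| + |B| - |A∩B| = 16 + 75 - 5 = 86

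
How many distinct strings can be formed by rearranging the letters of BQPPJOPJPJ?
10! / (1! × 1! × 4! × 3! × 1!) = 25200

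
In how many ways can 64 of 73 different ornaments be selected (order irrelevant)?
C(73,64) = 73!/(64!×9!) = 97082021465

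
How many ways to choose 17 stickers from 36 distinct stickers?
C(36,17) = 36!/(17!×19!) = 8597496600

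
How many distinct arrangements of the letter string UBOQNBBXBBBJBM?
14! / (1! × 1! × 1! × 1! × 1! × 1! × 1! × 7!) = 17297280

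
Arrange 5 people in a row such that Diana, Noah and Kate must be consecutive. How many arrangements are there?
Treat the 3 as one block: (5-3+1)! × 3! = 6 × 6 = 36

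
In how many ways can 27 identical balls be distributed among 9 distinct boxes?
C(27+9-1, 9-1) = C(35, 8) = 23535820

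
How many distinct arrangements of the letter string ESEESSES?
8! / (4! × 4!) = 70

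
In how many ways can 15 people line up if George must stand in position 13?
Fix one position: (15-1)! = 87178291200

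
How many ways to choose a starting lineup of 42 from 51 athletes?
C(51,42) = 51!/(42!×9!) = 3042312350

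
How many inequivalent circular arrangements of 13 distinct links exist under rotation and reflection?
(13-1)!/2 = 479001600/2 = 239500800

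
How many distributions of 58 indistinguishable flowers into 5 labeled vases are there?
C(58+5-1, 5-1) = C(62, 4) = 557845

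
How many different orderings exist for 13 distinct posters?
13! = 6227020800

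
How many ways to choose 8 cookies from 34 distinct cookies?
C(34,8) = 34!/(8!×26!) = 18156204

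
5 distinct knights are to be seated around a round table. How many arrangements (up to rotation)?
Circular: fix one position, arrange the rest. (5-1)! = 24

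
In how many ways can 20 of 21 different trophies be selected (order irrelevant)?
C(21,20) = 21!/(20!×1!) = 21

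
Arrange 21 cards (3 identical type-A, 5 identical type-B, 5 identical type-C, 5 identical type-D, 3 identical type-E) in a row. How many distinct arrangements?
21! / (3! × 5! × 5! × 5! × 3!) = 821292151680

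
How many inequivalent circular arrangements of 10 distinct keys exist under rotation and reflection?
(10-1)!/2 = 362880/2 = 181440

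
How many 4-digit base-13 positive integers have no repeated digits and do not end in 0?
Last digit: 12 nonzero choices. First digit: 11 (nonzero, ≠last). Middle 2: P(11,2) = 110. Total = 14520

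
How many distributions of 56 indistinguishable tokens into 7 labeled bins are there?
C(56+7-1, 7-1) = C(62, 6) = 61474519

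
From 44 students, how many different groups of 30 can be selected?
C(44,30) = 44!/(30!×14!) = 114955808528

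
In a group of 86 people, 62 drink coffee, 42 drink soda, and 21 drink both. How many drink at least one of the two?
|A∪B| = |A| + |B| - |A∩B| = 62 + 42 - 21 = 83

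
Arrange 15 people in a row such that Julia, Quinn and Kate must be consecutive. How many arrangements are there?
Treat the 3 as one block: (15-3+1)! × 3! = 6227020800 × 6 = 37362124800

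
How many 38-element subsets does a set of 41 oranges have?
C(41,38) = 41!/(38!×3!) = 10660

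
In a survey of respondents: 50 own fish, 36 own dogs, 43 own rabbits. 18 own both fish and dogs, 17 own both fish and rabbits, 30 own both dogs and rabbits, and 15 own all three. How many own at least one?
|A∪B∪C| = 50+36+43-18-17-30+15 = 79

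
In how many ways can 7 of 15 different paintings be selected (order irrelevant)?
C(15,7) = 15!/(7!×8!) = 6435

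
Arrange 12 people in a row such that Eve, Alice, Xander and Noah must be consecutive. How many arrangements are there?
Treat the 4 as one block: (12-4+1)! × 4! = 362880 × 24 = 8709120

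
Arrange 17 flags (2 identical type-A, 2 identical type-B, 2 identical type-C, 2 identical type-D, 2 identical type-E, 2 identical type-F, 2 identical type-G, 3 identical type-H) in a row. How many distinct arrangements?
17! / (2! × 2! × 2! × 2! × 2! × 2! × 2! × 3!) = 463134672000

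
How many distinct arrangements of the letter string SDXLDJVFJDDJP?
13! / (1! × 1! × 3! × 1! × 4! × 1! × 1! × 1!) = 43243200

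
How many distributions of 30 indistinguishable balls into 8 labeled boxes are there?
C(30+8-1, 8-1) = C(37, 7) = 10295472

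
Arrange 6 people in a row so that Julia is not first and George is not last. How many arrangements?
By inclusion-exclusion: 6! - 2×(6-1)! + (6-2)! = 720 - 240 + 24 = 504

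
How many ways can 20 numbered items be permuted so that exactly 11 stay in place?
Choose the 11 fixed points C(20,11) = 167960, derange the rest: !9 = Σ_{j=0}^{9} (-1)^j·9!/j! = 362880 - 362880 + 181440 - 60480 + 15120 - 3024 + 504 - 72 + 9 - 1 = 133496. Product = 167960 × 133496 = 22421988160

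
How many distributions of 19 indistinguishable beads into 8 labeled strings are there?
C(19+8-1, 8-1) = C(26, 7) = 657800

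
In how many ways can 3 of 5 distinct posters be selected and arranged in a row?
P(5,3) = 5!/(5-3)! = 60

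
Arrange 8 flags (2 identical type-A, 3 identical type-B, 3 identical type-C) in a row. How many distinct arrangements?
8! / (2! × 3! × 3!) = 560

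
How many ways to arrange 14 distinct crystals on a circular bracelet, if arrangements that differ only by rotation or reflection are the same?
(14-1)!/2 = 6227020800/2 = 3113510400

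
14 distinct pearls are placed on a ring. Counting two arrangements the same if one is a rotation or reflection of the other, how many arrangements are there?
(14-1)!/2 = 6227020800/2 = 3113510400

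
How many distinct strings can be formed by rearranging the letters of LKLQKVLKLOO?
11! / (1! × 1! × 4! × 2! × 3!) = 138600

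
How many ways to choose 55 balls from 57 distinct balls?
C(57,55) = 57!/(55!×2!) = 1596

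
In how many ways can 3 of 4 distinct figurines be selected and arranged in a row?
P(4,3) = 4!/(4-3)! = 24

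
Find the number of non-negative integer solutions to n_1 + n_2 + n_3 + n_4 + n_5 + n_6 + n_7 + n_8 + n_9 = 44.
C(44+9-1, 9-1) = C(52, 8) = 752538150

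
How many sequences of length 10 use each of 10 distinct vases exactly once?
10! = 3628800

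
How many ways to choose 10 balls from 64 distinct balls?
C(64,10) = 64!/(10!×54!) = 151473214816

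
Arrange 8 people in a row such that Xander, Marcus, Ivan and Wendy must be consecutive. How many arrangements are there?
Treat the 4 as one block: (8-4+1)! × 4! = 120 × 24 = 2880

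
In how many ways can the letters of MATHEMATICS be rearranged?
11! / (2! × 2! × 2! × 1! × 1! × 1! × 1! × 1!) = 4989600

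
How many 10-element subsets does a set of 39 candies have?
C(39,10) = 39!/(10!×29!) = 635745396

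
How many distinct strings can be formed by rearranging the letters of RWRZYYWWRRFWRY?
14! / (4! × 1! × 3! × 5! × 1!) = 5045040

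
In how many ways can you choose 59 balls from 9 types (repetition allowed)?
C(59+9-1, 9-1) = C(67, 8) = 6522361560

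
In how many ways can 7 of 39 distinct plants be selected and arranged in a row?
P(39,7) = 39!/(39-7)! = 77519922480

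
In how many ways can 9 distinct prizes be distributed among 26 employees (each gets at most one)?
P(26,9) = 26!/(26-9)! = 1133836704000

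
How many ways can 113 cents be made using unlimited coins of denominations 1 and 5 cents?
Coefficient of x^113 in 1/(1-x^1) · 1/(1-x^5). Use j coins of 5 for j = 0..⌊113/5⌋ = 22, the rest in 1s: 22 + 1 = 23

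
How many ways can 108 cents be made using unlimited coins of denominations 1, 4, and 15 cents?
Coefficient of x^108 in 1/(1-x^1) · 1/(1-x^4) · 1/(1-x^15). Case on j = number of 15-cent coins (j = 0..7); remainder r = 108 - 15j is made from {1,4} in ⌊r/4⌋+1 ways. r = 108, 93, 78, 63, 48, 33, 18, 3 → 28 + 24 + 20 + 16 + 13 + 9 + 5 + 1 = 116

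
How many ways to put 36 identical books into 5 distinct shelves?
C(36+5-1, 5-1) = C(40, 4) = 91390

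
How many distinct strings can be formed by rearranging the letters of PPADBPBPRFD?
11! / (2! × 4! × 1! × 1! × 2! × 1!) = 415800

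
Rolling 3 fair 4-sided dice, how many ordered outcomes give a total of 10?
Coefficient of x^10 in (x + x² + ... + x^4)^3. By inclusion-exclusion on dice exceeding 4: Σ_j (-1)^j C(3,j)·C(10-1-4j, 2) = C(3,0)·C(9,2) - C(3,1)·C(5,2) = 1·36 - 3·10 = 6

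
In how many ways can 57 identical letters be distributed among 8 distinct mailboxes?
C(57+8-1, 8-1) = C(64, 7) = 621216192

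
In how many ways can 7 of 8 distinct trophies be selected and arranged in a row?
P(8,7) = 8!/(8-7)! = 40320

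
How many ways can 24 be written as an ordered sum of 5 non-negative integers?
C(24+5-1, 5-1) = C(28, 4) = 20475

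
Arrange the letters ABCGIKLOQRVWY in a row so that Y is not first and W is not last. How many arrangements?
By inclusion-exclusion: 13! - 2×(13-1)! + (13-2)! = 6227020800 - 958003200 + 39916800 = 5308934400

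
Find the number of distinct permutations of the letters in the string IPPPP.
5! / (4! × 1!) = 5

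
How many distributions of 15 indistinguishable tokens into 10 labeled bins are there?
C(15+10-1, 10-1) = C(24, 9) = 1307504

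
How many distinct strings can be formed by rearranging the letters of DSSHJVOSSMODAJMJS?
17! / (3! × 1! × 2! × 1! × 2! × 1! × 2! × 5!) = 61751289600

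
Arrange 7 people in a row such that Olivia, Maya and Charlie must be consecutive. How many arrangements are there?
Treat the 3 as one block: (7-3+1)! × 3! = 120 × 6 = 720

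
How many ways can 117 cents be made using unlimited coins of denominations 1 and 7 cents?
Coefficient of x^117 in 1/(1-x^1) · 1/(1-x^7). Use j coins of 7 for j = 0..⌊117/7⌋ = 16, the rest in 1s: 16 + 1 = 17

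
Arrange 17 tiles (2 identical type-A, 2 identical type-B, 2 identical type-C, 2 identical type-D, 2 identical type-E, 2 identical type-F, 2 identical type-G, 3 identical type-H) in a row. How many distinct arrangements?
17! / (2! × 2! × 2! × 2! × 2! × 2! × 2! × 3!) = 463134672000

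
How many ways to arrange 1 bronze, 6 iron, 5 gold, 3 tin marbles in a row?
15! / (1! × 6! × 5! × 3!) = 2522520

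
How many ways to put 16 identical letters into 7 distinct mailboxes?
C(16+7-1, 7-1) = C(22, 6) = 74613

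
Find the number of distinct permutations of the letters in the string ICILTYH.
7! / (1! × 1! × 1! × 1! × 1! × 2!) = 2520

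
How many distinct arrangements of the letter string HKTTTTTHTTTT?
12! / (1! × 9! × 2!) = 660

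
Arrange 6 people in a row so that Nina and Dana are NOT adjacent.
Total - adjacent = 6! - (6-1)!×2 = 720 - 240 = 480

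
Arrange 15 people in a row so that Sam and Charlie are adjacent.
Treat as block: (15-1)! × 2! = 87178291200 × 2 = 174356582400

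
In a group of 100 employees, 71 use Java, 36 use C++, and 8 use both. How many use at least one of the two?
|A∪B| = |A| + |B| - |A∩B| = 71 + 36 - 8 = 99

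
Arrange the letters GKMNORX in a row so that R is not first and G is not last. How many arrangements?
By inclusion-exclusion: 7! - 2×(7-1)! + (7-2)! = 5040 - 1440 + 120 = 3720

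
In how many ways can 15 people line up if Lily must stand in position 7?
Fix one position: (15-1)! = 87178291200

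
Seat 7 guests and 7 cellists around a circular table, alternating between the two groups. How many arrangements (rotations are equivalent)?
Fix one of the guests: (7-1)! ways for the remaining guests, × 7! ways for the cellists = 720 × 5040 = 3628800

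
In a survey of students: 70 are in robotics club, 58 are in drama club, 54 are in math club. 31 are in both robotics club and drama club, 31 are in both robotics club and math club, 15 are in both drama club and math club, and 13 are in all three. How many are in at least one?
|A∪B∪C| = 70+58+54-31-31-15+13 = 118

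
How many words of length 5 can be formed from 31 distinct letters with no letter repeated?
P(31,5) = 31!/(31-5)! = 20389320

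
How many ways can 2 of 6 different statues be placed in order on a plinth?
P(6,2) = 6!/(6-2)! = 30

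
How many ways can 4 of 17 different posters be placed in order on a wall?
P(17,4) = 17!/(17-4)! = 57120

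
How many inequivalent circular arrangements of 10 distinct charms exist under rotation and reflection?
(10-1)!/2 = 362880/2 = 181440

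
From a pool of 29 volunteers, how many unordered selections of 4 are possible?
C(29,4) = 29!/(4!×25!) = 23751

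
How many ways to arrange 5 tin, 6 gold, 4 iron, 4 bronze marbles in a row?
19! / (5! × 6! × 4! × 4!) = 2444321880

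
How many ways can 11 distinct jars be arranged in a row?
11! = 39916800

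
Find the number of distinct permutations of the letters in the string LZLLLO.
6! / (1! × 1! × 4!) = 30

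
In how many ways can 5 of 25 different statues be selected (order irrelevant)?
C(25,5) = 25!/(5!×20!) = 53130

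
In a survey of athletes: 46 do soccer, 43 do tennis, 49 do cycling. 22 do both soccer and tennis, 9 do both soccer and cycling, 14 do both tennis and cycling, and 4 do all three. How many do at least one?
|A∪B∪C| = 46+43+49-22-9-14+4 = 97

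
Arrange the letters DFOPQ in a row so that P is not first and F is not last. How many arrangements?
By inclusion-exclusion: 5! - 2×(5-1)! + (5-2)! = 120 - 48 + 6 = 78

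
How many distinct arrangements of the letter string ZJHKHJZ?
7! / (2! × 2! × 2! × 1!) = 630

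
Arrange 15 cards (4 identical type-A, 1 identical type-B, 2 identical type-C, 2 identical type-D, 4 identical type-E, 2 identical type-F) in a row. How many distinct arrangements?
15! / (4! × 1! × 2! × 2! × 4! × 2!) = 283783500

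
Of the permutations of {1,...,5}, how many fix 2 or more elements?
Exactly j fixed points: C(5,j)·!(5-j); sum over j ≥ 2 (derangement numbers via !m = (m-1)·(!(m-1) + !(m-2)): !0..!3 = 1, 0, 1, 2). Σ_{j=2}^{5} C(5,j)·!(5-j) = C(5,2)·!3 + C(5,3)·!2 + C(5,4)·!1 + C(5,5)·!0 = 10·2 + 10·1 + 5·0 + 1·1 = 31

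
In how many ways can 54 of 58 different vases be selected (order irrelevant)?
C(58,54) = 58!/(54!×4!) = 424270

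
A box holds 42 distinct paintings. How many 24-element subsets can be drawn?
C(42,24) = 42!/(24!×18!) = 353697121050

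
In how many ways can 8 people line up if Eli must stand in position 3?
Fix one position: (8-1)! = 5040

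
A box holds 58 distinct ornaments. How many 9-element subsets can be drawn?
C(58,9) = 58!/(9!×49!) = 10648873950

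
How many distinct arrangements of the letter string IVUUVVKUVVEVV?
13! / (3! × 1! × 7! × 1! × 1!) = 205920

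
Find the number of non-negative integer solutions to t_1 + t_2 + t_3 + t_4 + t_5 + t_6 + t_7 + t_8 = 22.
C(22+8-1, 8-1) = C(29, 7) = 1560780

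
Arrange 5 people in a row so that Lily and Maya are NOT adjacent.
Total - adjacent = 5! - (5-1)!×2 = 120 - 48 = 72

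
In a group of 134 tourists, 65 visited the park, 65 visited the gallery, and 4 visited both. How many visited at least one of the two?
|A∪B| = |A| + |B| - |A∩B| = 65 + 65 - 4 = 126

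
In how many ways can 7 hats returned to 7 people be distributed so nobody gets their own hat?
!7 = Σ_{j=0}^{7} (-1)^j·7!/j! = 5040 - 5040 + 2520 - 840 + 210 - 42 + 7 - 1 = 1854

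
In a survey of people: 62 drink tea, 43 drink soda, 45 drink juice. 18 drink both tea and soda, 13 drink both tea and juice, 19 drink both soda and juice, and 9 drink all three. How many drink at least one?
|A∪B∪C| = 62+43+45-18-13-19+9 = 109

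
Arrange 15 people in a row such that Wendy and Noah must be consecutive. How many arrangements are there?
Treat the 2 as one block: (15-2+1)! × 2! = 87178291200 × 2 = 174356582400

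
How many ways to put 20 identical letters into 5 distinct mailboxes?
C(20+5-1, 5-1) = C(24, 4) = 10626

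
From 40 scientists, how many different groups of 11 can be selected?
C(40,11) = 40!/(11!×29!) = 2311801440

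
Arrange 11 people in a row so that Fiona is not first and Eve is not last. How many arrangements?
By inclusion-exclusion: 11! - 2×(11-1)! + (11-2)! = 39916800 - 7257600 + 362880 = 33022080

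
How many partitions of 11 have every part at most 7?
Let r_j(i) = number of partitions of i into parts ≤ j, for i = 0..11. r_1(i) = 1 for all i; r_j(i) = r_{j-1}(i) + r_j(i-j). Rows j = 2..7: ≤2: 1 1 2 2 3 3 4 4 5 5 6 6; ≤3: 1 1 2 3 4 5 7 8 10 12 14 16; ≤4: 1 1 2 3 5 6 9 11 15 18 23 27; ≤5: 1 1 2 3 5 7 10 13 18 23 30 37; ≤6: 1 1 2 3 5 7 11 14 20 26 35 44; ≤7: 1 1 2 3 5 7 11 15 21 28 38 49. r_7(11) = 49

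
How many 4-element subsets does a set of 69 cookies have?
C(69,4) = 69!/(4!×65!) = 864501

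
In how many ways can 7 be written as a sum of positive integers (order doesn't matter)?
Pentagonal recurrence p(n) = p(n-1) + p(n-2) - p(n-5) - p(n-7) + p(n-12) + p(n-15) - ... gives p(0..6) = 1, 1, 2, 3, 5, 7, 11. p(7) = p(6) + p(5) - p(2) - p(0) = 11 + 7 - 2 - 1 = 15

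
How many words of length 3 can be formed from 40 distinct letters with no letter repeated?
P(40,3) = 40!/(40-3)! = 59280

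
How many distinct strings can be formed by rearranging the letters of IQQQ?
4! / (1! × 3!) = 4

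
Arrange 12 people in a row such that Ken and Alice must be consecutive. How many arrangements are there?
Treat the 2 as one block: (12-2+1)! × 2! = 39916800 × 2 = 79833600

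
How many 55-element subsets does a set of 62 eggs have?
C(62,55) = 62!/(55!×7!) = 491796152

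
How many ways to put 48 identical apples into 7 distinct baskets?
C(48+7-1, 7-1) = C(54, 6) = 25827165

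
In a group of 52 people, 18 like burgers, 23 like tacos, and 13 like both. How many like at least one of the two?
|A∪B| = |A| + |B| - |A∩B| = 18 + 23 - 13 = 28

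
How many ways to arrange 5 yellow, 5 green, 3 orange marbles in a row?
13! / (5! × 5! × 3!) = 72072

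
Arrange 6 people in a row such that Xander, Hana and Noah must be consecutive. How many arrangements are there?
Treat the 3 as one block: (6-3+1)! × 3! = 24 × 6 = 144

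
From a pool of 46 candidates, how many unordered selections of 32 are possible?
C(46,32) = 46!/(32!×14!) = 239877544005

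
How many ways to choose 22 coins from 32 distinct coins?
C(32,22) = 32!/(22!×10!) = 64512240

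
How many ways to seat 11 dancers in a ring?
Circular: fix one position, arrange the rest. (11-1)! = 3628800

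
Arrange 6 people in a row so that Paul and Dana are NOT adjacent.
Total - adjacent = 6! - (6-1)!×2 = 720 - 240 = 480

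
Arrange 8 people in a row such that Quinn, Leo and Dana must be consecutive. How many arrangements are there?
Treat the 3 as one block: (8-3+1)! × 3! = 720 × 6 = 4320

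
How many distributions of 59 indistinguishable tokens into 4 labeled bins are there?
C(59+4-1, 4-1) = C(62, 3) = 37820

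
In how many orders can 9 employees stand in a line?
9! = 362880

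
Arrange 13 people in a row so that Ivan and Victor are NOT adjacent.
Total - adjacent = 13! - (13-1)!×2 = 6227020800 - 958003200 = 5269017600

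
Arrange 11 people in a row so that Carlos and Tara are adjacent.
Treat as block: (11-1)! × 2! = 3628800 × 2 = 7257600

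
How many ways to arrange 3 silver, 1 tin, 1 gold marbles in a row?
5! / (3! × 1! × 1!) = 20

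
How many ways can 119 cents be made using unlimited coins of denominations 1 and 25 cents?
Coefficient of x^119 in 1/(1-x^1) · 1/(1-x^25). Use j coins of 25 for j = 0..⌊119/25⌋ = 4, the rest in 1s: 4 + 1 = 5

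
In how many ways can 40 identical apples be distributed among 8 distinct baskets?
C(40+8-1, 8-1) = C(47, 7) = 62891499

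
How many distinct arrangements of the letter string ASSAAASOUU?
10! / (1! × 4! × 3! × 2!) = 12600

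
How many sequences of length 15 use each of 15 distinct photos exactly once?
15! = 1307674368000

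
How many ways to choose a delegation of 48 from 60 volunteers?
C(60,48) = 60!/(48!×12!) = 1399358844975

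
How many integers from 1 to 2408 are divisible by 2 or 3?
⌊2408/2⌋ + ⌊2408/3⌋ - ⌊2408/6⌋ = 1204 + 802 - 401 = 1605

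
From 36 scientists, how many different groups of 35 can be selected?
C(36,35) = 36!/(35!×1!) = 36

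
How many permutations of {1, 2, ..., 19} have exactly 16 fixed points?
Choose the 16 fixed points C(19,16) = 969, derange the rest: !3 = Σ_{j=0}^{3} (-1)^j·3!/j! = 6 - 6 + 3 - 1 = 2. Product = 969 × 2 = 1938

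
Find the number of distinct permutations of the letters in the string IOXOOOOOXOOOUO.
14! / (10! × 1! × 1! × 2!) = 12012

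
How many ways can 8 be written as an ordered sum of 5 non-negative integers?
C(8+5-1, 5-1) = C(12, 4) = 495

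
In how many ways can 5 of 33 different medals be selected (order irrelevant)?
C(33,5) = 33!/(5!×28!) = 237336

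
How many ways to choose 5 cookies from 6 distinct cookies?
C(6,5) = 6!/(5!×1!) = 6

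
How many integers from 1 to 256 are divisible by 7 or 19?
⌊256/7⌋ + ⌊256/19⌋ - ⌊256/133⌋ = 36 + 13 - 1 = 48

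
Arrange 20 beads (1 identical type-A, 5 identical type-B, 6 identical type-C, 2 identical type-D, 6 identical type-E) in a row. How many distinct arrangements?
20! / (1! × 5! × 6! × 2! × 6!) = 19554575040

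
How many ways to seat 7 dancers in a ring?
Circular: fix one position, arrange the rest. (7-1)! = 720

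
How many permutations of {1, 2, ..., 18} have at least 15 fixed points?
Exactly j fixed points: C(18,j)·!(18-j); sum over j ≥ 15 (derangement numbers via !m = (m-1)·(!(m-1) + !(m-2)): !0..!3 = 1, 0, 1, 2). Σ_{j=15}^{18} C(18,j)·!(18-j) = C(18,15)·!3 + C(18,16)·!2 + C(18,17)·!1 + C(18,18)·!0 = 816·2 + 153·1 + 18·0 + 1·1 = 1786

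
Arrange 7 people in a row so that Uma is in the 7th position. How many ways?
Fix one position: (7-1)! = 720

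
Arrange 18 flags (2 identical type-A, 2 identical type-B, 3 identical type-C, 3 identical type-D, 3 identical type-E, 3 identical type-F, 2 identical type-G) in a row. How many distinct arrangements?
18! / (2! × 2! × 3! × 3! × 3! × 3! × 2!) = 617512896000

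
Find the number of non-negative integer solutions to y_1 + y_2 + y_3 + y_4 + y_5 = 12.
C(12+5-1, 5-1) = C(16, 4) = 1820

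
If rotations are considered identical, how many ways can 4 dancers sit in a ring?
Circular: fix one position, arrange the rest. (4-1)! = 6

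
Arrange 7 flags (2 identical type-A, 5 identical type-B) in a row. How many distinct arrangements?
7! / (2! × 5!) = 21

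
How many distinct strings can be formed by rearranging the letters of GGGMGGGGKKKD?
12! / (7! × 1! × 3! × 1!) = 15840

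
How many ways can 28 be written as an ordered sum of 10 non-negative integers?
C(28+10-1, 10-1) = C(37, 9) = 124403620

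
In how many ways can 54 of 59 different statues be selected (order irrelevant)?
C(59,54) = 59!/(54!×5!) = 5006386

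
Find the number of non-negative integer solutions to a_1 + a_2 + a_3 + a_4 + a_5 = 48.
C(48+5-1, 5-1) = C(52, 4) = 270725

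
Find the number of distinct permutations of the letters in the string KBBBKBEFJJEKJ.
13! / (1! × 3! × 3! × 4! × 2!) = 3603600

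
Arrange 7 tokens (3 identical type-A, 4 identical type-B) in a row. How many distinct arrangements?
7! / (3! × 4!) = 35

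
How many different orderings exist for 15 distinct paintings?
15! = 1307674368000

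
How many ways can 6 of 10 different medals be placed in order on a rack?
P(10,6) = 10!/(10-6)! = 151200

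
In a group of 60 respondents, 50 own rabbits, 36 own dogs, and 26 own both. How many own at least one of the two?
|A∪B| = |A| + |B| - |A∩B| = 50 + 36 - 26 = 60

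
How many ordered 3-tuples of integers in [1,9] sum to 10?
Coefficient of x^10 in (x + x² + ... + x^9)^3. By inclusion-exclusion on dice exceeding 9: Σ_j (-1)^j C(3,j)·C(10-1-9j, 2) = C(3,0)·C(9,2) = 1·36 = 36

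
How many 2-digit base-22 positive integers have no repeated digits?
First digit: 21 choices (nonzero). Then descending: 21 × 21 = 441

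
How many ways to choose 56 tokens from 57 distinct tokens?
C(57,56) = 57!/(56!×1!) = 57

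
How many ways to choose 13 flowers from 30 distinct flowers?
C(30,13) = 30!/(13!×17!) = 119759850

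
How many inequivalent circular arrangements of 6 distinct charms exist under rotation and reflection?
(6-1)!/2 = 120/2 = 60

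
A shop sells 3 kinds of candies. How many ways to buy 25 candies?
C(25+3-1, 3-1) = C(27, 2) = 351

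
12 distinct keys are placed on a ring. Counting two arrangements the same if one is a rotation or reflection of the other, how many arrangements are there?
(12-1)!/2 = 39916800/2 = 19958400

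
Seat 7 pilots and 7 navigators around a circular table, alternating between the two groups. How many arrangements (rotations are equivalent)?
Fix one of the pilots: (7-1)! ways for the remaining pilots, × 7! ways for the navigators = 720 × 5040 = 3628800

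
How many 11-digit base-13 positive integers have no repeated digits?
First digit: 12 choices (nonzero). Then descending: 12 × 12 × 11 × 10 × 9 × 8 × 7 × 6 × 5 × 4 × 3 = 2874009600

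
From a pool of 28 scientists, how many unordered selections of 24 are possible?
C(28,24) = 28!/(24!×4!) = 20475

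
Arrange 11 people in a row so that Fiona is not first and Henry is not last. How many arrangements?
By inclusion-exclusion: 11! - 2×(11-1)! + (11-2)! = 39916800 - 7257600 + 362880 = 33022080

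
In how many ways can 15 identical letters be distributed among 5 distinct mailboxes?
C(15+5-1, 5-1) = C(19, 4) = 3876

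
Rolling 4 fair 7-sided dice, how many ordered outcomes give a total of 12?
Coefficient of x^12 in (x + x² + ... + x^7)^4. By inclusion-exclusion on dice exceeding 7: Σ_j (-1)^j C(4,j)·C(12-1-7j, 3) = C(4,0)·C(11,3) - C(4,1)·C(4,3) = 1·165 - 4·4 = 149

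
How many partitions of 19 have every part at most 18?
Let r_j(i) = number of partitions of i into parts ≤ j, for i = 0..19. r_1(i) = 1 for all i; r_j(i) = r_{j-1}(i) + r_j(i-j). Rows j = 2..18: ≤2: 1 1 2 2 3 3 4 4 5 5 6 6 7 7 8 8 9 9 10 10; ≤3: 1 1 2 3 4 5 7 8 10 12 14 16 19 21 24 27 30 33 37 40; ≤4: 1 1 2 3 5 6 9 11 15 18 23 27 34 39 47 54 64 72 84 94; ≤5: 1 1 2 3 5 7 10 13 18 23 30 37 47 57 70 84 101 119 141 164; ≤6: 1 1 2 3 5 7 11 14 20 26 35 44 58 71 90 110 136 163 199 235; ≤7: 1 1 2 3 5 7 11 15 21 28 38 49 65 82 105 131 164 201 248 300; ≤8: 1 1 2 3 5 7 11 15 22 29 40 52 70 89 116 146 186 230 288 352; ≤9: 1 1 2 3 5 7 11 15 22 30 41 54 73 94 123 157 201 252 318 393; ≤10: 1 1 2 3 5 7 11 15 22 30 42 55 75 97 128 164 212 267 340 423; ≤11: 1 1 2 3 5 7 11 15 22 30 42 56 76 99 131 169 219 278 355 445; ≤12: 1 1 2 3 5 7 11 15 22 30 42 56 77 100 133 172 224 285 366 460; ≤13: 1 1 2 3 5 7 11 15 22 30 42 56 77 101 134 174 227 290 373 471; ≤14: 1 1 2 3 5 7 11 15 22 30 42 56 77 101 135 175 229 293 378 478; ≤15: 1 1 2 3 5 7 11 15 22 30 42 56 77 101 135 176 230 295 381 483; ≤16: 1 1 2 3 5 7 11 15 22 30 42 56 77 101 135 176 231 296 383 486; ≤17: 1 1 2 3 5 7 11 15 22 30 42 56 77 101 135 176 231 297 384 488; ≤18: 1 1 2 3 5 7 11 15 22 30 42 56 77 101 135 176 231 297 385 489. r_18(19) = 489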